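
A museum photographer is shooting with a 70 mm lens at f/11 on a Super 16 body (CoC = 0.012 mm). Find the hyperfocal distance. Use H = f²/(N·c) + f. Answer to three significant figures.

Hyperfocal distance H = f²/(N·c) + f = 70²/(11 × 0.012) + 70 = 4900/0.132 + 70 ≈ 37191.2 mm ≈ 37.2 m.

37.2 m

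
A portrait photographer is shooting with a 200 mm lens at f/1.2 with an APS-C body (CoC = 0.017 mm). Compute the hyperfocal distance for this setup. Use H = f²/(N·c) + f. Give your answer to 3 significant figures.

Hyperfocal distance H = f²/(N·c) + f = 200²/(1.2 × 0.017) + 200 = 40000/0.0204 + 200 ≈ 1960984.3 mm ≈ 1960 m.

1960 m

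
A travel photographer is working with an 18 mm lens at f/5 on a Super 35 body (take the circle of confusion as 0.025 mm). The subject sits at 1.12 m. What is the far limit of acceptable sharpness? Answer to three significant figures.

1.95 m

Hyperfocal distance H = f²/(N·c) + f = 18²/(5 × 0.025) + 18 = 324/0.125 + 18 ≈ 2610.0 mm ≈ 2.610 m.
Far limit Df = s·(H − f)/(H − s) = 1120 × (2610.0 − 18) / (2610.0 − 1120) = 1120 × 2592.0 / 1490.0 ≈ 1948.3 mm ≈ 1.95 m.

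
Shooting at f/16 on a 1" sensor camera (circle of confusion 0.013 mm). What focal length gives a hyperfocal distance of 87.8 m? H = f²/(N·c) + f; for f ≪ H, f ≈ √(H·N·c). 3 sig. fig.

From H = f²/(N·c) + f, with f ≪ H: f ≈ √(H·N·c) = √(87800 × 16 × 0.013) = √18262 ≈ 135.1 mm.
The +f correction barely moves this — solving exactly, f² + N·c·f − N·c·H = 0 ⇒ f = (−N·c + √((N·c)² + 4·N·c·H))/2 = (−0.208 + √73050)/2 ≈ 135.03 mm, so f ≈ 135 mm.

135 mm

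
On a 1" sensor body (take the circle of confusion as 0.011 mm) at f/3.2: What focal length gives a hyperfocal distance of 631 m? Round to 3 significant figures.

149 mm

From H = f²/(N·c) + f, with f ≪ H: f ≈ √(H·N·c) = √(631000 × 3.2 × 0.011) = √22211 ≈ 149.0 mm.
The +f correction barely moves this — solving exactly, f² + N·c·f − N·c·H = 0 ⇒ f = (−N·c + √((N·c)² + 4·N·c·H))/2 = (−0.0352 + √88845)/2 ≈ 149.02 mm, so f ≈ 149 mm.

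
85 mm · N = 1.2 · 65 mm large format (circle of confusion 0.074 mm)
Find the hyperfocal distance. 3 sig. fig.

81.4 m

Hyperfocal distance H = f²/(N·c) + f = 85²/(1.2 × 0.074) + 85 = 7225/0.0888 + 85 ≈ 81447.6 mm ≈ 81.4 m.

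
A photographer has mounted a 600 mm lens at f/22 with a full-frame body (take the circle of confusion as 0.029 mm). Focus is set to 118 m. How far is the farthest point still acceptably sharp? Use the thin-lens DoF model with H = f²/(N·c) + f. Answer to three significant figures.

Hyperfocal distance H = f²/(N·c) + f = 600²/(22 × 0.029) + 600 = 360000/0.638 + 600 ≈ 564863.3 mm ≈ 564.9 m.
Far limit Df = s·(H − f)/(H − s) = 118000 × (564863.3 − 600) / (564863.3 − 118000) = 118000 × 564263.3 / 446863.3 ≈ 149001 mm ≈ 149 m.

149 m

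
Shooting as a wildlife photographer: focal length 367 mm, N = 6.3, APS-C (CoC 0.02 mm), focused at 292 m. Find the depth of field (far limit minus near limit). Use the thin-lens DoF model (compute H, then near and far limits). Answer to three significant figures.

172 m

Hyperfocal distance H = f²/(N·c) + f = 367²/(6.3 × 0.02) + 367 = 134689/0.126 + 367 ≈ 1069327.3 mm ≈ 1069 m.
Near limit Dn = s·(H − f)/(H + s − 2f) = 292000 × (1069327.3 − 367) / (1069327.3 + 292000 − 2 × 367) = 292000 × 1068960.3 / 1360593.3 ≈ 229412 mm.
Far limit Df = s·(H − f)/(H − s) = 292000 × (1069327.3 − 367) / (1069327.3 − 292000) = 292000 × 1068960.3 / 777327.3 ≈ 401551 mm.
Depth of field = Df − Dn = 401551 − 229412 ≈ 172139 mm ≈ 172 m.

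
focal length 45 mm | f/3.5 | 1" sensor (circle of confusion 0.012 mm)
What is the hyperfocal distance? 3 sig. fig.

Hyperfocal distance H = f²/(N·c) + f = 45²/(3.5 × 0.012) + 45 = 2025/0.042 + 45 ≈ 48259.3 mm ≈ 48.3 m.

48.3 m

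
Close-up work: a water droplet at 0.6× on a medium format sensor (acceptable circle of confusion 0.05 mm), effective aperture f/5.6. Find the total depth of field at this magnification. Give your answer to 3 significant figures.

At magnification m, DoF ≈ 2·N_eff·c/m² = 2 × 5.6 × 0.05 / 0.6² = 0.56 / 0.36 ≈ 1.56 mm.

1.56 mm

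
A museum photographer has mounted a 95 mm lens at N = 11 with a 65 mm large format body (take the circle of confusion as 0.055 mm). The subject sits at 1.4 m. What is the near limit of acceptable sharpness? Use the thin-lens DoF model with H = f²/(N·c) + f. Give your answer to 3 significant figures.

1.29 m

Hyperfocal distance H = f²/(N·c) + f = 95²/(11 × 0.055) + 95 = 9025/0.605 + 95 ≈ 15012.4 mm ≈ 15.01 m.
Near limit Dn = s·(H − f)/(H + s − 2f) = 1400 × (15012.4 − 95) / (15012.4 + 1400 − 2 × 95) = 1400 × 14917.4 / 16222.4 ≈ 1287.4 mm ≈ 1.29 m.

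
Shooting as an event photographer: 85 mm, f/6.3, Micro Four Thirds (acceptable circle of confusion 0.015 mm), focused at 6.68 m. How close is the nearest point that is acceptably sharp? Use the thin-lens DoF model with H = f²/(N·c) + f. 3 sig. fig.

Hyperfocal distance H = f²/(N·c) + f = 85²/(6.3 × 0.015) + 85 = 7225/0.0945 + 85 ≈ 76540.0 mm ≈ 76.54 m.
Near limit Dn = s·(H − f)/(H + s − 2f) = 6680 × (76540.0 − 85) / (76540.0 + 6680 − 2 × 85) = 6680 × 76455.0 / 83050.0 ≈ 6149.5 mm ≈ 6.15 m.

6.15 m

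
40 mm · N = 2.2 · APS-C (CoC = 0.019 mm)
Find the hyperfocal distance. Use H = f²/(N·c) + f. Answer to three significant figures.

38.3 m

Hyperfocal distance H = f²/(N·c) + f = 40²/(2.2 × 0.019) + 40 = 1600/0.0418 + 40 ≈ 38317.5 mm ≈ 38.3 m.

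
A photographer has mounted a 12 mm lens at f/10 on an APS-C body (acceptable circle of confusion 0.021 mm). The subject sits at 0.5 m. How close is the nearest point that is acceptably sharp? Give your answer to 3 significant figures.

Hyperfocal distance H = f²/(N·c) + f = 12²/(10 × 0.021) + 12 = 144/0.21 + 12 ≈ 697.7 mm ≈ 0.698 m.
Near limit Dn = s·(H − f)/(H + s − 2f) = 500 × (697.7 − 12) / (697.7 + 500 − 2 × 12) = 500 × 685.7 / 1173.7 ≈ 292.11 mm.

292 mm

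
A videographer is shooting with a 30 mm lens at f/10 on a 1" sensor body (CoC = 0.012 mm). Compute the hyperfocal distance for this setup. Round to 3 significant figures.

Hyperfocal distance H = f²/(N·c) + f = 30²/(10 × 0.012) + 30 = 900/0.12 + 30 ≈ 7530.0 mm ≈ 7.53 m.

7.53 m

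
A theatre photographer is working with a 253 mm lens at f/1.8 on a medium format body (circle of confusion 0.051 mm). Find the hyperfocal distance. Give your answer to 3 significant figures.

698 m

Hyperfocal distance H = f²/(N·c) + f = 253²/(1.8 × 0.051) + 253 = 64009/0.0918 + 253 ≈ 697518.8 mm ≈ 698 m.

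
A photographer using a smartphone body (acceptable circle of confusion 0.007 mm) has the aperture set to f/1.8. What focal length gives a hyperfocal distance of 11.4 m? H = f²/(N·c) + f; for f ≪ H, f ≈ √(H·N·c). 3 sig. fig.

From H = f²/(N·c) + f, with f ≪ H: f ≈ √(H·N·c) = √(11400 × 1.8 × 0.007) = √143.64 ≈ 11.98 mm.
The +f correction barely moves this — solving exactly, f² + N·c·f − N·c·H = 0 ⇒ f = (−N·c + √((N·c)² + 4·N·c·H))/2 = (−0.0126 + √574.56)/2 ≈ 11.979 mm, so f ≈ 12.0 mm.

12.0 mm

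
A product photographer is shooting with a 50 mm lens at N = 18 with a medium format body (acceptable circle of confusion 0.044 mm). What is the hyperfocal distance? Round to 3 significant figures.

Hyperfocal distance H = f²/(N·c) + f = 50²/(18 × 0.044) + 50 = 2500/0.792 + 50 ≈ 3206.6 mm ≈ 3.21 m.

3.21 m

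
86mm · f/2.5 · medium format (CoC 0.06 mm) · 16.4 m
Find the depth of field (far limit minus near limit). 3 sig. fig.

12.2 m

Hyperfocal distance H = f²/(N·c) + f = 86²/(2.5 × 0.06) + 86 = 7396/0.15 + 86 ≈ 49392.7 mm ≈ 49.39 m.
Near limit Dn = s·(H − f)/(H + s − 2f) = 16400 × (49392.7 − 86) / (49392.7 + 16400 − 2 × 86) = 16400 × 49306.7 / 65620.7 ≈ 12323 mm.
Far limit Df = s·(H − f)/(H − s) = 16400 × (49392.7 − 86) / (49392.7 − 16400) = 16400 × 49306.7 / 32992.7 ≈ 24509 mm.
Depth of field = Df − Dn = 24509 − 12323 ≈ 12186 mm ≈ 12.2 m.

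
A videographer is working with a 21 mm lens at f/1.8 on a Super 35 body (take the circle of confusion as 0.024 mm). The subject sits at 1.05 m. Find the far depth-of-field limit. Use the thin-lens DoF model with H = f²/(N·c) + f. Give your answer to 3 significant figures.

Hyperfocal distance H = f²/(N·c) + f = 21²/(1.8 × 0.024) + 21 = 441/0.0432 + 21 ≈ 10229.3 mm ≈ 10.23 m.
Far limit Df = s·(H − f)/(H − s) = 1050 × (10229.3 − 21) / (10229.3 − 1050) = 1050 × 10208.3 / 9179.3 ≈ 1167.7 mm ≈ 1.17 m.

1.17 m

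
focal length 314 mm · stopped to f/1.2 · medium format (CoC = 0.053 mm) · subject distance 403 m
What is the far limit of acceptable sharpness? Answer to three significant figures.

Hyperfocal distance H = f²/(N·c) + f = 314²/(1.2 × 0.053) + 314 = 98596/0.0636 + 314 ≈ 1550565.6 mm ≈ 1551 m.
Far limit Df = s·(H − f)/(H − s) = 403000 × (1550565.6 − 314) / (1550565.6 − 403000) = 403000 × 1550251.6 / 1147565.6 ≈ 544415 mm ≈ 544 m.

544 m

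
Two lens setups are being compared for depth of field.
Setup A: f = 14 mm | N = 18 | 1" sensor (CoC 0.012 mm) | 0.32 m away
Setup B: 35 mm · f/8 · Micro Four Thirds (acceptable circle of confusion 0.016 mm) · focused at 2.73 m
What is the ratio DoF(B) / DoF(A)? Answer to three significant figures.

6.86

Setup A: H = 14²/(18×0.012) + 14 ≈ 921.4 mm; DoF = Df − Dn = 482.82 − 239.30 ≈ 243.52 mm.
Setup B: H = 35²/(8×0.016) + 35 ≈ 9605.3 mm; DoF = Df − Dn = 3800.1 − 2130.1 ≈ 1670.0 mm.
Ratio = 1670.0 / 243.52 ≈ 6.86.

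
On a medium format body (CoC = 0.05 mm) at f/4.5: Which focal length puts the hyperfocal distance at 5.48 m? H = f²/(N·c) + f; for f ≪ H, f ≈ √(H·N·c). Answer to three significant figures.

From H = f²/(N·c) + f, with f ≪ H: f ≈ √(H·N·c) = √(5480 × 4.5 × 0.05) = √1233.0 ≈ 35.11 mm.
Exact: f² + N·c·f − N·c·H = 0 ⇒ f = (−N·c + √((N·c)² + 4·N·c·H))/2 = (−0.225 + √4932.1)/2 ≈ 35.002 mm ≈ 35.0 mm.

35.0 mm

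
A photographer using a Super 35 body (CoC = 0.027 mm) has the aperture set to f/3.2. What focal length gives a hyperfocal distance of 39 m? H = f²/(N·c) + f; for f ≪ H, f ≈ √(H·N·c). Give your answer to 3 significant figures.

58.0 mm

From H = f²/(N·c) + f, with f ≪ H: f ≈ √(H·N·c) = √(39000 × 3.2 × 0.027) = √3369.6 ≈ 58.05 mm.
Exact: f² + N·c·f − N·c·H = 0 ⇒ f = (−N·c + √((N·c)² + 4·N·c·H))/2 = (−0.0864 + √13478)/2 ≈ 58.005 mm ≈ 58.0 mm.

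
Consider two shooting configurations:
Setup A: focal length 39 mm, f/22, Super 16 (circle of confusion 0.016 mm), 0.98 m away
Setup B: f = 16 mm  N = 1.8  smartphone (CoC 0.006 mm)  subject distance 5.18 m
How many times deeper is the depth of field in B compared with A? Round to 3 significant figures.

Setup A: H = 39²/(22×0.016) + 39 ≈ 4360.0 mm; DoF = Df − Dn = 1252.83 − 804.75 ≈ 448.08 mm.
Setup B: H = 16²/(1.8×0.006) + 16 ≈ 23719.7 mm; DoF = Df − Dn = 6622.8 − 4253.4 ≈ 2369.4 mm.
Ratio = 2369.4 / 448.08 ≈ 5.29.

5.29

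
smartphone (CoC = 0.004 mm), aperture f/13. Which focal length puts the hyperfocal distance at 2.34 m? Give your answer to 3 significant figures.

From H = f²/(N·c) + f, with f ≪ H: f ≈ √(H·N·c) = √(2340 × 13 × 0.004) = √121.68 ≈ 11.03 mm.
The +f correction barely moves this — solving exactly, f² + N·c·f − N·c·H = 0 ⇒ f = (−N·c + √((N·c)² + 4·N·c·H))/2 = (−0.052 + √486.72)/2 ≈ 11.005 mm, so f ≈ 11.0 mm.

11.0 mm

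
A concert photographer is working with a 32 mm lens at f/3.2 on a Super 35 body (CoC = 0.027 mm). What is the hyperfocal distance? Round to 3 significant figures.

Hyperfocal distance H = f²/(N·c) + f = 32²/(3.2 × 0.027) + 32 = 1024/0.0864 + 32 ≈ 11883.9 mm ≈ 11.9 m.

11.9 m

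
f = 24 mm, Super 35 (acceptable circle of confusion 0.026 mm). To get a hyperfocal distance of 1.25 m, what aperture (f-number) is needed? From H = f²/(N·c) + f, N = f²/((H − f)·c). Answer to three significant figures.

Rearrange H = f²/(N·c) + f for N: N = f² / ((H − f)·c).
N = 24² / ((1250 − 24) × 0.026) = 576 / 31.88 ≈ 18.1.

f/18.1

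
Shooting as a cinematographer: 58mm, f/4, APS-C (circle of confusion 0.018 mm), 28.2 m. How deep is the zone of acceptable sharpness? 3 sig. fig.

Hyperfocal distance H = f²/(N·c) + f = 58²/(4 × 0.018) + 58 = 3364/0.072 + 58 ≈ 46780.2 mm ≈ 46.78 m.
Near limit Dn = s·(H − f)/(H + s − 2f) = 28200 × (46780.2 − 58) / (46780.2 + 28200 − 2 × 58) = 28200 × 46722.2 / 74864.2 ≈ 17599 mm.
Far limit Df = s·(H − f)/(H − s) = 28200 × (46780.2 − 58) / (46780.2 − 28200) = 28200 × 46722.2 / 18580.2 ≈ 70912 mm.
Depth of field = Df − Dn = 70912 − 17599 ≈ 53313 mm ≈ 53.3 m.

53.3 m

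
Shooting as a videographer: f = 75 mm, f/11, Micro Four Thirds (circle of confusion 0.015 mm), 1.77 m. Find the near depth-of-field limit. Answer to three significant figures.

1.69 m

Hyperfocal distance H = f²/(N·c) + f = 75²/(11 × 0.015) + 75 = 5625/0.165 + 75 ≈ 34165.9 mm ≈ 34.17 m.
Near limit Dn = s·(H − f)/(H + s − 2f) = 1770 × (34165.9 − 75) / (34165.9 + 1770 − 2 × 75) = 1770 × 34090.9 / 35785.9 ≈ 1686.2 mm ≈ 1.69 m.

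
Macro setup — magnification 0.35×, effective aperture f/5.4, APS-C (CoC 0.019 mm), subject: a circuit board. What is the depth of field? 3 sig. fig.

At magnification m, DoF ≈ 2·N_eff·c/m² = 2 × 5.4 × 0.019 / 0.35² = 0.2052 / 0.1225 ≈ 1.68 mm.

1.68 mm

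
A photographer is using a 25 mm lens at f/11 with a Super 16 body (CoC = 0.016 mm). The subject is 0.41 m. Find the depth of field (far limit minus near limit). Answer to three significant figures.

90.0 mm

Hyperfocal distance H = f²/(N·c) + f = 25²/(11 × 0.016) + 25 = 625/0.176 + 25 ≈ 3576.1 mm ≈ 3.576 m.
Near limit Dn = s·(H − f)/(H + s − 2f) = 410 × (3576.1 − 25) / (3576.1 + 410 − 2 × 25) = 410 × 3551.1 / 3936.1 ≈ 369.897 mm.
Far limit Df = s·(H − f)/(H − s) = 410 × (3576.1 − 25) / (3576.1 − 410) = 410 × 3551.1 / 3166.1 ≈ 459.856 mm.
Depth of field = Df − Dn = 459.856 − 369.897 ≈ 89.959 mm.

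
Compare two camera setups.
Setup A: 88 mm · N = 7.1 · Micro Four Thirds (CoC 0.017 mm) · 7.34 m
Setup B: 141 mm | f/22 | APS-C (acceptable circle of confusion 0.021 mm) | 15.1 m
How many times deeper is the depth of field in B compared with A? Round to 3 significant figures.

Setup A: H = 88²/(7.1×0.017) + 88 ≈ 64247.1 mm; DoF = Df − Dn = 8275.4 − 6594.6 ≈ 1680.8 mm.
Setup B: H = 141²/(22×0.021) + 141 ≈ 43173.5 mm; DoF = Df − Dn = 23146 − 11205 ≈ 11941 mm.
Ratio = 11941 / 1680.8 ≈ 7.10.

7.10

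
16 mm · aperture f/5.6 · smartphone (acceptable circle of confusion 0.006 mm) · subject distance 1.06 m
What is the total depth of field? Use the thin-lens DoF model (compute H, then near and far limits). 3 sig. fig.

296 mm

Hyperfocal distance H = f²/(N·c) + f = 16²/(5.6 × 0.006) + 16 = 256/0.0336 + 16 ≈ 7635.0 mm ≈ 7.635 m.
Near limit Dn = s·(H − f)/(H + s − 2f) = 1060 × (7635.0 − 16) / (7635.0 + 1060 − 2 × 16) = 1060 × 7619.0 / 8663.0 ≈ 932.26 mm.
Far limit Df = s·(H − f)/(H − s) = 1060 × (7635.0 − 16) / (7635.0 − 1060) = 1060 × 7619.0 / 6575.0 ≈ 1228.31 mm.
Depth of field = Df − Dn = 1228.31 − 932.26 ≈ 296.05 mm.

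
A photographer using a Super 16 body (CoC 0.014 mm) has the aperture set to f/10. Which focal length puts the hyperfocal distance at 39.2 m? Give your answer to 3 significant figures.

From H = f²/(N·c) + f, with f ≪ H: f ≈ √(H·N·c) = √(39200 × 10 × 0.014) = √5488.0 ≈ 74.08 mm.
Exact: f² + N·c·f − N·c·H = 0 ⇒ f = (−N·c + √((N·c)² + 4·N·c·H))/2 = (−0.14 + √21952)/2 ≈ 74.011 mm ≈ 74.0 mm.

74.0 mm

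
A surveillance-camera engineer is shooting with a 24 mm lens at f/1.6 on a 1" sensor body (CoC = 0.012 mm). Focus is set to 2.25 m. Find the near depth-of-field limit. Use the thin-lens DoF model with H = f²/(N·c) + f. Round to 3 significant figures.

2.09 m

Hyperfocal distance H = f²/(N·c) + f = 24²/(1.6 × 0.012) + 24 = 576/0.0192 + 24 ≈ 30024.0 mm ≈ 30.02 m.
Near limit Dn = s·(H − f)/(H + s − 2f) = 2250 × (30024.0 − 24) / (30024.0 + 2250 − 2 × 24) = 2250 × 30000.0 / 32226.0 ≈ 2094.6 mm ≈ 2.09 m.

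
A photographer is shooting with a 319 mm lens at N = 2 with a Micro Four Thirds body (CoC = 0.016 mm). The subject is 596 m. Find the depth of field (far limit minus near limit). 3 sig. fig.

231 m

Hyperfocal distance H = f²/(N·c) + f = 319²/(2 × 0.016) + 319 = 101761/0.032 + 319 ≈ 3180350.2 mm ≈ 3180 m.
Near limit Dn = s·(H − f)/(H + s − 2f) = 596000 × (3180350.2 − 319) / (3180350.2 + 596000 − 2 × 319) = 596000 × 3180031.2 / 3775712.2 ≈ 501971 mm.
Far limit Df = s·(H − f)/(H − s) = 596000 × (3180350.2 − 319) / (3180350.2 − 596000) = 596000 × 3180031.2 / 2584350.2 ≈ 733375 mm.
Depth of field = Df − Dn = 733375 − 501971 ≈ 231404 mm ≈ 231 m.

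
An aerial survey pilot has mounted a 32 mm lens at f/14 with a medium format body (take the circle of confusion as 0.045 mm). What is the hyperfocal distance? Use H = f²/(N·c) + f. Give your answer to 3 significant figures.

1.66 m

Hyperfocal distance H = f²/(N·c) + f = 32²/(14 × 0.045) + 32 = 1024/0.63 + 32 ≈ 1657.4 mm ≈ 1.66 m.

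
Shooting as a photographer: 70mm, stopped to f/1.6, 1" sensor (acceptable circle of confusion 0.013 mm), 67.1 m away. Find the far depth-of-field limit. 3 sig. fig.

93.8 m

Hyperfocal distance H = f²/(N·c) + f = 70²/(1.6 × 0.013) + 70 = 4900/0.0208 + 70 ≈ 235646.9 mm ≈ 235.6 m.
Far limit Df = s·(H − f)/(H − s) = 67100 × (235646.9 − 70) / (235646.9 − 67100) = 67100 × 235576.9 / 168546.9 ≈ 93785 mm ≈ 93.8 m.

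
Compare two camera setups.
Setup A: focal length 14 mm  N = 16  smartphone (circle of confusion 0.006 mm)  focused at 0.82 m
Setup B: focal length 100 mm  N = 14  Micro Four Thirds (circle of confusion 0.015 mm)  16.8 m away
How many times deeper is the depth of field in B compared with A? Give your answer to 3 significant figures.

17.5

Setup A: H = 14²/(16×0.006) + 14 ≈ 2055.7 mm; DoF = Df − Dn = 1354.87 − 587.91 ≈ 766.96 mm.
Setup B: H = 100²/(14×0.015) + 100 ≈ 47719.0 mm; DoF = Df − Dn = 25874 − 12438 ≈ 13436 mm.
Ratio = 13436 / 766.96 ≈ 17.5.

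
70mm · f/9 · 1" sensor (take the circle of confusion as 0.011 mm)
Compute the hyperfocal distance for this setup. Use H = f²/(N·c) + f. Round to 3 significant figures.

Hyperfocal distance H = f²/(N·c) + f = 70²/(9 × 0.011) + 70 = 4900/0.099 + 70 ≈ 49564.9 mm ≈ 49.6 m.

49.6 m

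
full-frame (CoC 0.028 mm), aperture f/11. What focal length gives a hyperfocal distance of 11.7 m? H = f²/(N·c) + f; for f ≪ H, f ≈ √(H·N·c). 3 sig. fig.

From H = f²/(N·c) + f, with f ≪ H: f ≈ √(H·N·c) = √(11700 × 11 × 0.028) = √3603.6 ≈ 60.03 mm.
Exact: f² + N·c·f − N·c·H = 0 ⇒ f = (−N·c + √((N·c)² + 4·N·c·H))/2 = (−0.308 + √14414)/2 ≈ 59.876 mm ≈ 59.9 mm.

59.9 mm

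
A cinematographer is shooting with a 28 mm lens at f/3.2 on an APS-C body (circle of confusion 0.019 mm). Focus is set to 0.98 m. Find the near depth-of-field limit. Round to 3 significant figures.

0.913 m

Hyperfocal distance H = f²/(N·c) + f = 28²/(3.2 × 0.019) + 28 = 784/0.0608 + 28 ≈ 12922.7 mm ≈ 12.92 m.
Near limit Dn = s·(H − f)/(H + s − 2f) = 980 × (12922.7 − 28) / (12922.7 + 980 − 2 × 28) = 980 × 12894.7 / 13846.7 ≈ 912.62 mm ≈ 0.913 m.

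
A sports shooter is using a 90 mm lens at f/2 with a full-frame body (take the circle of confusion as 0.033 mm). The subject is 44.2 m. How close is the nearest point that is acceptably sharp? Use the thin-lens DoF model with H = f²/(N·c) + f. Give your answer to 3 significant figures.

32.5 m

Hyperfocal distance H = f²/(N·c) + f = 90²/(2 × 0.033) + 90 = 8100/0.066 + 90 ≈ 122817.3 mm ≈ 122.8 m.
Near limit Dn = s·(H − f)/(H + s − 2f) = 44200 × (122817.3 − 90) / (122817.3 + 44200 − 2 × 90) = 44200 × 122727.3 / 166837.3 ≈ 32514 mm ≈ 32.5 m.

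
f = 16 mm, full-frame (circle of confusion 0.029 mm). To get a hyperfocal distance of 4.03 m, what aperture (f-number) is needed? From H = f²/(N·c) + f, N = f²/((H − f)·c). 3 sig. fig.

Rearrange H = f²/(N·c) + f for N: N = f² / ((H − f)·c).
N = 16² / ((4030 − 16) × 0.029) = 256 / 116.4 ≈ 2.20.

f/2.20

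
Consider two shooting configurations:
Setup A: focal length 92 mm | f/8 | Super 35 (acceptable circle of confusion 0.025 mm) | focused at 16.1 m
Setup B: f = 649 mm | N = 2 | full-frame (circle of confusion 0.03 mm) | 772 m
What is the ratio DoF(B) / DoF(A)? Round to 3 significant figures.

12.1

Setup A: H = 92²/(8×0.025) + 92 ≈ 42412.0 mm; DoF = Df − Dn = 25895 − 11681 ≈ 14214 mm.
Setup B: H = 649²/(2×0.03) + 649 ≈ 7020665.7 mm; DoF = Df − Dn = 867298 − 695571 ≈ 171727 mm.
Ratio = 171727 / 14214 ≈ 12.1.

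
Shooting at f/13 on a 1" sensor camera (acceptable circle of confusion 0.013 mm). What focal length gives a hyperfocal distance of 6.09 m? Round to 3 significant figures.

From H = f²/(N·c) + f, with f ≪ H: f ≈ √(H·N·c) = √(6090 × 13 × 0.013) = √1029.2 ≈ 32.08 mm.
Exact: f² + N·c·f − N·c·H = 0 ⇒ f = (−N·c + √((N·c)² + 4·N·c·H))/2 = (−0.169 + √4116.9)/2 ≈ 31.997 mm ≈ 32.0 mm.

32.0 mm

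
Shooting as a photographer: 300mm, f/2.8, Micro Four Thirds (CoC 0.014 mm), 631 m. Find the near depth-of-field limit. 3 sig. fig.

495 m

Hyperfocal distance H = f²/(N·c) + f = 300²/(2.8 × 0.014) + 300 = 90000/0.0392 + 300 ≈ 2296218.4 mm ≈ 2296 m.
Near limit Dn = s·(H − f)/(H + s − 2f) = 631000 × (2296218.4 − 300) / (2296218.4 + 631000 − 2 × 300) = 631000 × 2295918.4 / 2926618.4 ≈ 495017 mm ≈ 495 m.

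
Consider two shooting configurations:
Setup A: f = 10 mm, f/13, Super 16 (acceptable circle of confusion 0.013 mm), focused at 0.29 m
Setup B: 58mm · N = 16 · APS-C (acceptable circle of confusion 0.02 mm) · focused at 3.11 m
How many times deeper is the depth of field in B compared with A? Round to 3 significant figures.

5.58

Setup A: H = 10²/(13×0.013) + 10 ≈ 601.7 mm; DoF = Df − Dn = 550.49 − 196.85 ≈ 353.64 mm.
Setup B: H = 58²/(16×0.02) + 58 ≈ 10570.5 mm; DoF = Df − Dn = 4382.3 − 2410.3 ≈ 1972.0 mm.
Ratio = 1972.0 / 353.64 ≈ 5.58.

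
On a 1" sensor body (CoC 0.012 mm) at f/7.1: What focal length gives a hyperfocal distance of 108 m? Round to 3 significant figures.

From H = f²/(N·c) + f, with f ≪ H: f ≈ √(H·N·c) = √(108000 × 7.1 × 0.012) = √9201.6 ≈ 95.92 mm.
The +f correction barely moves this — solving exactly, f² + N·c·f − N·c·H = 0 ⇒ f = (−N·c + √((N·c)² + 4·N·c·H))/2 = (−0.0852 + √36806)/2 ≈ 95.882 mm, so f ≈ 95.9 mm.

95.9 mm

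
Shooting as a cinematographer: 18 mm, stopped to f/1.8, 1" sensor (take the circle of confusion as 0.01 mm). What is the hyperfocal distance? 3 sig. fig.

18.0 m

Hyperfocal distance H = f²/(N·c) + f = 18²/(1.8 × 0.01) + 18 = 324/0.018 + 18 ≈ 18018.0 mm ≈ 18.0 m.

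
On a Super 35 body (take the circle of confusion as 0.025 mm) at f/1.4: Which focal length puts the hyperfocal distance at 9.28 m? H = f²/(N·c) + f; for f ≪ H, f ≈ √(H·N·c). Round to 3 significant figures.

From H = f²/(N·c) + f, with f ≪ H: f ≈ √(H·N·c) = √(9280 × 1.4 × 0.025) = √324.80 ≈ 18.02 mm.
The +f correction barely moves this — solving exactly, f² + N·c·f − N·c·H = 0 ⇒ f = (−N·c + √((N·c)² + 4·N·c·H))/2 = (−0.035 + √1299.2)/2 ≈ 18.005 mm, so f ≈ 18.0 mm.

18.0 mm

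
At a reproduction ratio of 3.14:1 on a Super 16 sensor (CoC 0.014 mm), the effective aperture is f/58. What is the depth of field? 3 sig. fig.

At magnification m, DoF ≈ 2·N_eff·c/m² = 2 × 58 × 0.014 / 3.14² = 1.624 / 9.86 ≈ 0.165 mm.

0.165 mm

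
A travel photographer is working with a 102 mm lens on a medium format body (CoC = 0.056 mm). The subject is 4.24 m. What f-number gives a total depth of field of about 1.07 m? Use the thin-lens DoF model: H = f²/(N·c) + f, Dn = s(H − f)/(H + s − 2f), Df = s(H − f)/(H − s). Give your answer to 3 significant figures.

f/5.58

Write h = H − f = f²/(N·c). The thin-lens limits are Dn = s·h/(h + (s−f)) and Df = s·h/(h − (s−f)), so DoF = Df − Dn = 2·s·(s−f)·h / (h² − (s−f)²).
That is a quadratic in h: DoF·h² − 2·s·(s−f)·h − DoF·(s−f)² = 0 ⇒ h = (s−f)·(s + √(s² + DoF²)) / DoF = 4138 × (4240 + √(4240² + 1070²)) / 1070 = 4138 × (4240 + 4372.93) / 1070 ≈ 33309 mm.
Then N = f²/(c·h) = 102² / (0.056 × 33309) = 10404 / 1865.3 ≈ 5.58.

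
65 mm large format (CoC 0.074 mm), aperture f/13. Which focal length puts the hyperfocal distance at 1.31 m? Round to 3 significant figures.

35.0 mm

From H = f²/(N·c) + f, with f ≪ H: f ≈ √(H·N·c) = √(1310 × 13 × 0.074) = √1260.2 ≈ 35.50 mm.
Exact: f² + N·c·f − N·c·H = 0 ⇒ f = (−N·c + √((N·c)² + 4·N·c·H))/2 = (−0.962 + √5041.8)/2 ≈ 35.022 mm ≈ 35.0 mm.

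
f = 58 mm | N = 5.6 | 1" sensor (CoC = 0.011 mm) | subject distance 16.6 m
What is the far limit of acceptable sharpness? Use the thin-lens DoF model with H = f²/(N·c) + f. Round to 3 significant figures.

23.8 m

Hyperfocal distance H = f²/(N·c) + f = 58²/(5.6 × 0.011) + 58 = 3364/0.0616 + 58 ≈ 54668.4 mm ≈ 54.67 m.
Far limit Df = s·(H − f)/(H − s) = 16600 × (54668.4 − 58) / (54668.4 − 16600) = 16600 × 54610.4 / 38068.4 ≈ 23813 mm ≈ 23.8 m.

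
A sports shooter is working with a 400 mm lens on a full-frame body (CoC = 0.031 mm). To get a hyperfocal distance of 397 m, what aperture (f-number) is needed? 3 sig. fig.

f/13

Rearrange H = f²/(N·c) + f for N: N = f² / ((H − f)·c).
N = 400² / ((397000 − 400) × 0.031) = 160000 / 12295 ≈ 13.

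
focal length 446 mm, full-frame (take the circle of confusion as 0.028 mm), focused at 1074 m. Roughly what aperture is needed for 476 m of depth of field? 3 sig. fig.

Write h = H − f = f²/(N·c). The thin-lens limits are Dn = s·h/(h + (s−f)) and Df = s·h/(h − (s−f)), so DoF = Df − Dn = 2·s·(s−f)·h / (h² − (s−f)²).
That is a quadratic in h: DoF·h² − 2·s·(s−f)·h − DoF·(s−f)² = 0 ⇒ h = (s−f)·(s + √(s² + DoF²)) / DoF = 1073554 × (1074000 + √(1074000² + 476000²)) / 476000 = 1073554 × (1074000 + 1174756) / 476000 ≈ 5071767 mm.
Then N = f²/(c·h) = 446² / (0.028 × 5071767) = 198916 / 142009 ≈ 1.40.

f/1.40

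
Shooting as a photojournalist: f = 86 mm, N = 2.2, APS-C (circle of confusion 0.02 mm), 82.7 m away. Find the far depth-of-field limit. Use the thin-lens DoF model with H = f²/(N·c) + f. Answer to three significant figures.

Hyperfocal distance H = f²/(N·c) + f = 86²/(2.2 × 0.02) + 86 = 7396/0.044 + 86 ≈ 168176.9 mm ≈ 168.2 m.
Far limit Df = s·(H − f)/(H − s) = 82700 × (168176.9 − 86) / (168176.9 − 82700) = 82700 × 168090.9 / 85476.9 ≈ 162630 mm ≈ 163 m.

163 m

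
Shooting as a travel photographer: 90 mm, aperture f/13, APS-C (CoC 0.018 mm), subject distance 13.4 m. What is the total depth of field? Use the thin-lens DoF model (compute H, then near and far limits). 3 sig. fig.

12.1 m

Hyperfocal distance H = f²/(N·c) + f = 90²/(13 × 0.018) + 90 = 8100/0.234 + 90 ≈ 34705.4 mm ≈ 34.71 m.
Near limit Dn = s·(H − f)/(H + s − 2f) = 13400 × (34705.4 − 90) / (34705.4 + 13400 − 2 × 90) = 13400 × 34615.4 / 47925.4 ≈ 9679 mm.
Far limit Df = s·(H − f)/(H − s) = 13400 × (34705.4 − 90) / (34705.4 − 13400) = 13400 × 34615.4 / 21305.4 ≈ 21771 mm.
Depth of field = Df − Dn = 21771 − 9679 ≈ 12092 mm ≈ 12.1 m.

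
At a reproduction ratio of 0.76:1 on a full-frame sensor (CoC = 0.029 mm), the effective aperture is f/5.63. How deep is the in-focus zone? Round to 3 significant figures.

0.565 mm

At magnification m, DoF ≈ 2·N_eff·c/m² = 2 × 5.63 × 0.029 / 0.76² = 0.3265 / 0.5776 ≈ 0.565 mm.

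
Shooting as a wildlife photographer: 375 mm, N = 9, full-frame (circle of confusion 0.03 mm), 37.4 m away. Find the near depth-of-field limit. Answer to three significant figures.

Hyperfocal distance H = f²/(N·c) + f = 375²/(9 × 0.03) + 375 = 140625/0.27 + 375 ≈ 521208.3 mm ≈ 521.2 m.
Near limit Dn = s·(H − f)/(H + s − 2f) = 37400 × (521208.3 − 375) / (521208.3 + 37400 − 2 × 375) = 37400 × 520833.3 / 557858.3 ≈ 34918 mm ≈ 34.9 m.

34.9 m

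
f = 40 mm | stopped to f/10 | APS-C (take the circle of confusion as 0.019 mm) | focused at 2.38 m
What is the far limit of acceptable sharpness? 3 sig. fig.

3.30 m

Hyperfocal distance H = f²/(N·c) + f = 40²/(10 × 0.019) + 40 = 1600/0.19 + 40 ≈ 8461.1 mm ≈ 8.461 m.
Far limit Df = s·(H − f)/(H − s) = 2380 × (8461.1 − 40) / (8461.1 − 2380) = 2380 × 8421.1 / 6081.1 ≈ 3295.8 mm ≈ 3.30 m.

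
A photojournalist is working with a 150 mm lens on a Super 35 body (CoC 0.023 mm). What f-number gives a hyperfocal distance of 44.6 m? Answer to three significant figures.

Rearrange H = f²/(N·c) + f for N: N = f² / ((H − f)·c).
N = 150² / ((44600 − 150) × 0.023) = 22500 / 1022 ≈ 22.

f/22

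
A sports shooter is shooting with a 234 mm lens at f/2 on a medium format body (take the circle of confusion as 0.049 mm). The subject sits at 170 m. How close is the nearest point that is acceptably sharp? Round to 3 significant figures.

130 m

Hyperfocal distance H = f²/(N·c) + f = 234²/(2 × 0.049) + 234 = 54756/0.098 + 234 ≈ 558968.7 mm ≈ 559.0 m.
Near limit Dn = s·(H − f)/(H + s − 2f) = 170000 × (558968.7 − 234) / (558968.7 + 170000 − 2 × 234) = 170000 × 558734.7 / 728500.7 ≈ 130384 mm ≈ 130 m.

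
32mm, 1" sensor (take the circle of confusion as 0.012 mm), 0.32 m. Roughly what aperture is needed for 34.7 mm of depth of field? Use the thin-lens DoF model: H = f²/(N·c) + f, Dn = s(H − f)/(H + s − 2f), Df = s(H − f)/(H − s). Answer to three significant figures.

Write h = H − f = f²/(N·c). The thin-lens limits are Dn = s·h/(h + (s−f)) and Df = s·h/(h − (s−f)), so DoF = Df − Dn = 2·s·(s−f)·h / (h² − (s−f)²).
That is a quadratic in h: DoF·h² − 2·s·(s−f)·h − DoF·(s−f)² = 0 ⇒ h = (s−f)·(s + √(s² + DoF²)) / DoF = 288 × (320 + √(320² + 34.7²)) / 34.7 = 288 × (320 + 321.876) / 34.7 ≈ 5327.4 mm.
Then N = f²/(c·h) = 32² / (0.012 × 5327.4) = 1024 / 63.929 ≈ 16.

f/16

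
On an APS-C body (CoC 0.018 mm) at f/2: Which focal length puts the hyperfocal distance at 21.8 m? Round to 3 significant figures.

From H = f²/(N·c) + f, with f ≪ H: f ≈ √(H·N·c) = √(21800 × 2 × 0.018) = √784.80 ≈ 28.01 mm.
The +f correction barely moves this — solving exactly, f² + N·c·f − N·c·H = 0 ⇒ f = (−N·c + √((N·c)² + 4·N·c·H))/2 = (−0.036 + √3139.2)/2 ≈ 27.996 mm, so f ≈ 28.0 mm.

28.0 mm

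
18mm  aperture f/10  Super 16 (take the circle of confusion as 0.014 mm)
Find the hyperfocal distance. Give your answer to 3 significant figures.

2.33 m

Hyperfocal distance H = f²/(N·c) + f = 18²/(10 × 0.014) + 18 = 324/0.14 + 18 ≈ 2332.3 mm ≈ 2.33 m.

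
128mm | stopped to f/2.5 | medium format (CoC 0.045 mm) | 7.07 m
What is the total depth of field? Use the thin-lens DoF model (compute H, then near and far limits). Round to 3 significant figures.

0.676 m

Hyperfocal distance H = f²/(N·c) + f = 128²/(2.5 × 0.045) + 128 = 16384/0.1125 + 128 ≈ 145763.6 mm ≈ 145.8 m.
Near limit Dn = s·(H − f)/(H + s − 2f) = 7070 × (145763.6 − 128) / (145763.6 + 7070 − 2 × 128) = 7070 × 145635.6 / 152577.6 ≈ 6748.33 mm.
Far limit Df = s·(H − f)/(H − s) = 7070 × (145763.6 − 128) / (145763.6 − 7070) = 7070 × 145635.6 / 138693.6 ≈ 7423.87 mm.
Depth of field = Df − Dn = 7423.87 − 6748.33 ≈ 675.54 mm ≈ 0.676 m.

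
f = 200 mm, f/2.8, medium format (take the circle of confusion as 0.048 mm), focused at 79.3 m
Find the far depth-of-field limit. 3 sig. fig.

108 m

Hyperfocal distance H = f²/(N·c) + f = 200²/(2.8 × 0.048) + 200 = 40000/0.1344 + 200 ≈ 297819.0 mm ≈ 297.8 m.
Far limit Df = s·(H − f)/(H − s) = 79300 × (297819.0 − 200) / (297819.0 − 79300) = 79300 × 297619.0 / 218519.0 ≈ 108005 mm ≈ 108 m.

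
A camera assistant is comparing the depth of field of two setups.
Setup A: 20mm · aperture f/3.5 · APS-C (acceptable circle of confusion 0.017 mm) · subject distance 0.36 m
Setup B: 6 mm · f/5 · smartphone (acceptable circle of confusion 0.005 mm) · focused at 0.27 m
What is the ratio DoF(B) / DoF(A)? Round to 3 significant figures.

2.81

Setup A: H = 20²/(3.5×0.017) + 20 ≈ 6742.7 mm; DoF = Df − Dn = 379.177 − 342.669 ≈ 36.508 mm.
Setup B: H = 6²/(5×0.005) + 6 ≈ 1446.0 mm; DoF = Df − Dn = 330.61 − 228.17 ≈ 102.44 mm.
Ratio = 102.44 / 36.508 ≈ 2.81.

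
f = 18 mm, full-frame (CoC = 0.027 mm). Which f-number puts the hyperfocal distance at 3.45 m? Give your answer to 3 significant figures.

f/3.50

Rearrange H = f²/(N·c) + f for N: N = f² / ((H − f)·c).
N = 18² / ((3450 − 18) × 0.027) = 324 / 92.66 ≈ 3.50.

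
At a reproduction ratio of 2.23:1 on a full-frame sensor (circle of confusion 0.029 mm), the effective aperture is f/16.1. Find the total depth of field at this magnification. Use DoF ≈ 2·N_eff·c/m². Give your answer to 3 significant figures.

At magnification m, DoF ≈ 2·N_eff·c/m² = 2 × 16.1 × 0.029 / 2.23² = 0.9338 / 4.973 ≈ 0.188 mm.

0.188 mm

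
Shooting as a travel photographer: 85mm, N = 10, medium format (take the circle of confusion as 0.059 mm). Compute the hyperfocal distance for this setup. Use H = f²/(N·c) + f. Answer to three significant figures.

12.3 m

Hyperfocal distance H = f²/(N·c) + f = 85²/(10 × 0.059) + 85 = 7225/0.59 + 85 ≈ 12330.8 mm ≈ 12.3 m.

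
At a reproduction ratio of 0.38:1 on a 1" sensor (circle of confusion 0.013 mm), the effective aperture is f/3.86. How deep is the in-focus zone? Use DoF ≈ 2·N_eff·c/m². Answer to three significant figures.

At magnification m, DoF ≈ 2·N_eff·c/m² = 2 × 3.86 × 0.013 / 0.38² = 0.1004 / 0.1444 ≈ 0.695 mm.

0.695 mm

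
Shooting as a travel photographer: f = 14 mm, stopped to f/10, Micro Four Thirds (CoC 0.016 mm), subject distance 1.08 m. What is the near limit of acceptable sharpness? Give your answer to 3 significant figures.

0.577 m

Hyperfocal distance H = f²/(N·c) + f = 14²/(10 × 0.016) + 14 = 196/0.16 + 14 ≈ 1239.0 mm ≈ 1.239 m.
Near limit Dn = s·(H − f)/(H + s − 2f) = 1080 × (1239.0 − 14) / (1239.0 + 1080 − 2 × 14) = 1080 × 1225.0 / 2291.0 ≈ 577.48 mm ≈ 0.577 m.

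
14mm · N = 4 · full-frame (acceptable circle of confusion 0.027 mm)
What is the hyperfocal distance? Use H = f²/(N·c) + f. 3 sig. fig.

1.83 m

Hyperfocal distance H = f²/(N·c) + f = 14²/(4 × 0.027) + 14 = 196/0.108 + 14 ≈ 1828.8 mm ≈ 1.83 m.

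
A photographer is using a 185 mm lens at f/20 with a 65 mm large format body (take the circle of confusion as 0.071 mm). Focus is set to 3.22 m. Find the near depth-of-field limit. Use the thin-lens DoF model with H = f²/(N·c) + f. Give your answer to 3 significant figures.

Hyperfocal distance H = f²/(N·c) + f = 185²/(20 × 0.071) + 185 = 34225/1.42 + 185 ≈ 24287.1 mm ≈ 24.29 m.
Near limit Dn = s·(H − f)/(H + s − 2f) = 3220 × (24287.1 − 185) / (24287.1 + 3220 − 2 × 185) = 3220 × 24102.1 / 27137.1 ≈ 2859.9 mm ≈ 2.86 m.

2.86 m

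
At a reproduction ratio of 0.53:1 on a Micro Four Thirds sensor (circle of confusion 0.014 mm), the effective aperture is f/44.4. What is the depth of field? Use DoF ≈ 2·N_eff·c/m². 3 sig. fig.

4.43 mm

At magnification m, DoF ≈ 2·N_eff·c/m² = 2 × 44.4 × 0.014 / 0.53² = 1.243 / 0.2809 ≈ 4.43 mm.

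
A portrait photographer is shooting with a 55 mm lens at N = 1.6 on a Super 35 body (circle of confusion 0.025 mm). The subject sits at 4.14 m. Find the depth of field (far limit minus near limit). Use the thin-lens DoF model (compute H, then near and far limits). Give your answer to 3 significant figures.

449 mm

Hyperfocal distance H = f²/(N·c) + f = 55²/(1.6 × 0.025) + 55 = 3025/0.04 + 55 ≈ 75680.0 mm ≈ 75.68 m.
Near limit Dn = s·(H − f)/(H + s − 2f) = 4140 × (75680.0 − 55) / (75680.0 + 4140 − 2 × 55) = 4140 × 75625.0 / 79710.0 ≈ 3927.83 mm.
Far limit Df = s·(H − f)/(H − s) = 4140 × (75680.0 − 55) / (75680.0 − 4140) = 4140 × 75625.0 / 71540.0 ≈ 4376.40 mm.
Depth of field = Df − Dn = 4376.40 − 3927.83 ≈ 448.57 mm.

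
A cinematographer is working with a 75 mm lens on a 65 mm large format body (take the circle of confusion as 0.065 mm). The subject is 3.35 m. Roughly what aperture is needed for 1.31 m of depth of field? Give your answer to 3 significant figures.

Write h = H − f = f²/(N·c). The thin-lens limits are Dn = s·h/(h + (s−f)) and Df = s·h/(h − (s−f)), so DoF = Df − Dn = 2·s·(s−f)·h / (h² − (s−f)²).
That is a quadratic in h: DoF·h² − 2·s·(s−f)·h − DoF·(s−f)² = 0 ⇒ h = (s−f)·(s + √(s² + DoF²)) / DoF = 3275 × (3350 + √(3350² + 1310²)) / 1310 = 3275 × (3350 + 3597.03) / 1310 ≈ 17368 mm.
Then N = f²/(c·h) = 75² / (0.065 × 17368) = 5625 / 1128.9 ≈ 4.98.

f/4.98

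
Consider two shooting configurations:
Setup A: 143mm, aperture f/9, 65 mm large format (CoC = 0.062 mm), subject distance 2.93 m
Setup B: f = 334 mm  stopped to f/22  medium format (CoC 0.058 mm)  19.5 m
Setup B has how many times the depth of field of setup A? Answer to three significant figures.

20.0

Setup A: H = 143²/(9×0.062) + 143 ≈ 36790.0 mm; DoF = Df − Dn = 3171.17 − 2722.92 ≈ 448.25 mm.
Setup B: H = 334²/(22×0.058) + 334 ≈ 87760.3 mm; DoF = Df − Dn = 24975.2 − 15993.8 ≈ 8981.4 mm.
Ratio = 8981.4 / 448.25 ≈ 20.0.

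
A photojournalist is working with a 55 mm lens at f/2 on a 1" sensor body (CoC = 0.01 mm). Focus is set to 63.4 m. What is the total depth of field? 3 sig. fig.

64.4 m

Hyperfocal distance H = f²/(N·c) + f = 55²/(2 × 0.01) + 55 = 3025/0.02 + 55 ≈ 151305.0 mm ≈ 151.3 m.
Near limit Dn = s·(H − f)/(H + s − 2f) = 63400 × (151305.0 − 55) / (151305.0 + 63400 − 2 × 55) = 63400 × 151250.0 / 214595.0 ≈ 44685 mm.
Far limit Df = s·(H − f)/(H − s) = 63400 × (151305.0 − 55) / (151305.0 − 63400) = 63400 × 151250.0 / 87905.0 ≈ 109087 mm.
Depth of field = Df − Dn = 109087 − 44685 ≈ 64402 mm ≈ 64.4 m.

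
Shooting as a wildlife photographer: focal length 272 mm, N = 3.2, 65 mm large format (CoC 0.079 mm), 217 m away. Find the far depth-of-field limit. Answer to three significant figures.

Hyperfocal distance H = f²/(N·c) + f = 272²/(3.2 × 0.079) + 272 = 73984/0.2528 + 272 ≈ 292930.2 mm ≈ 292.9 m.
Far limit Df = s·(H − f)/(H − s) = 217000 × (292930.2 − 272) / (292930.2 − 217000) = 217000 × 292658.2 / 75930.2 ≈ 836384 mm ≈ 836 m.

836 m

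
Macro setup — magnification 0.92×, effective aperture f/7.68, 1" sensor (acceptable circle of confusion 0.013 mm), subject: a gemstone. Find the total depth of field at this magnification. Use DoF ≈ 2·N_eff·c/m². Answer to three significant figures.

At magnification m, DoF ≈ 2·N_eff·c/m² = 2 × 7.68 × 0.013 / 0.92² = 0.1997 / 0.8464 ≈ 0.236 mm.

0.236 mm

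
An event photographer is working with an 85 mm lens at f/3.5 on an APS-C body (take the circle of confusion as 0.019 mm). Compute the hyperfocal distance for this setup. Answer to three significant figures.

109 m

Hyperfocal distance H = f²/(N·c) + f = 85²/(3.5 × 0.019) + 85 = 7225/0.0665 + 85 ≈ 108731.6 mm ≈ 109 m.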